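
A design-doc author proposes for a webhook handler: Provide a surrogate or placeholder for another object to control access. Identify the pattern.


This matches the Proxy pattern

Proxy


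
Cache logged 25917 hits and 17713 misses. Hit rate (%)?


Formula: hit rate = hits / (hits + misses) * 100
hit rate = 25917 / (25917 + 17713) * 100
hit rate = 25917 / 43630 * 100
hit rate = 59.4%

59.4%


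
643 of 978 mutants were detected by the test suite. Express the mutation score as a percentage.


Mutation score = killed / total * 100
Mutation score = 643 / 978 * 100
Mutation score = 65.75%

65.75%


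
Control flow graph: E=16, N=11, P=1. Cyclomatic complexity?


Formula: V(G) = E - N + 2P
V(G) = 16 - 11 + 2*1
V(G) = 5 + 2
V(G) = 7

7


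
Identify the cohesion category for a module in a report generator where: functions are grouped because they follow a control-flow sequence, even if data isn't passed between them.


Reasoning: Grouped by order of execution within a routine, not by data flow
Type: Procedural cohesion

Procedural cohesion


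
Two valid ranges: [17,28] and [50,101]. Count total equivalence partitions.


Valid ranges: [17,28] and [50,101]
Class 1: x < 17 — invalid
Class 2: 17 ≤ x ≤ 28 — valid
Class 3: 28 < x < 50 — invalid (gap between ranges)
Class 4: 50 ≤ x ≤ 101 — valid
Class 5: x > 101 — invalid
Total equivalence classes: 5

5 equivalence classes


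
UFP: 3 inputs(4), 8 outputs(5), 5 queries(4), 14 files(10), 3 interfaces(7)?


UFP = EI*4 + EO*5 + EQ*4 + ILF*10 + EIF*7
UFP = 3*4 + 8*5 + 5*4 + 14*10 + 3*7
UFP = 12 + 40 + 20 + 140 + 21
UFP = 233

233


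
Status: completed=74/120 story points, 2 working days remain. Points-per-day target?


Formula: Required rate = Remaining points / Days left
Remaining = 120 - 74 = 46 points
Required rate = 46 / 2 = 23.0 points/day

23.0 points/day


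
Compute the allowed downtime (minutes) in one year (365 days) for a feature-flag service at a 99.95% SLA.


Formula: allowed downtime = period * (100 - SLA) / 100
Period (year (365 days)) = 525600 minutes
Unavailability fraction = (100 - 99.95) / 100
Allowed downtime = 525600 * (100 - 99.95) / 100
Allowed downtime = 262.8 minutes

262.8 minutes


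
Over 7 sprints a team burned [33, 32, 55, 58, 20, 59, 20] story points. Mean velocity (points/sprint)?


Formula: Avg velocity = Total points / Number of sprints
Points: [33, 32, 55, 58, 20, 59, 20]
Sum = 33 + 32 + 55 + 58 + 20 + 59 + 20 = 277
Avg velocity = 277 / 7 = 39.57 points/sprint

39.57 points/sprint


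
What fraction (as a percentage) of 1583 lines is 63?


Coverage = covered / total * 100
Coverage = 63 / 1583 * 100
Coverage = 3.98%

3.98%


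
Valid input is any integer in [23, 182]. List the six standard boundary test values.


Range: [23, 182]
Boundaries: just below min, min, min+1, max-1, max, just above max
Values: [22, 23, 24, 181, 182, 183]

[22, 23, 24, 181, 182, 183]


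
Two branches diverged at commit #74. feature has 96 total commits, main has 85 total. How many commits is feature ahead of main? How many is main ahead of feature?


Common ancestor: commit #74
feature commits after divergence: 96 - 74 = 22
main commits after divergence: 85 - 74 = 11
feature is 22 commits ahead of main
main is 11 commits ahead of feature

feature ahead: 22, main ahead: 11


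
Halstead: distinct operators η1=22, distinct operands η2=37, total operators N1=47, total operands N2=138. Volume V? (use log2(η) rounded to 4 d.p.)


Formula: V = N * log2(η), where N = N1 + N2 and η = η1 + η2
η = 22 + 37 = 59
N = 47 + 138 = 185
log2(59) ≈ 5.8826
V = 185 * 5.8826 = 1088.28

1088.28


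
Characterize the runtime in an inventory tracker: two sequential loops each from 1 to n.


Reasoning: sequential dominates: O(n) + O(n) = O(n)
Complexity: O(n)

O(n)


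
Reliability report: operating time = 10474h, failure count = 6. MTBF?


Formula: MTBF = Total operating time / Number of failures
MTBF = 10474 / 6
MTBF = 1745.67 hours

1745.67 hours


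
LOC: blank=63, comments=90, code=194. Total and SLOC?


Total LOC = blank + comment + code
Total LOC = 63 + 90 + 194 = 347
SLOC (source only) = code = 194

Total LOC: 347, SLOC: 194


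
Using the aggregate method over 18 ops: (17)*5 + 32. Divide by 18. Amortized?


Formula: Amortized cost = Total cost / Operations
Total cost = (17 * 5) + (1 * 32)
Total cost = 85 + 32 = 117
Amortized = 117 / 18 = 6.5

6.5


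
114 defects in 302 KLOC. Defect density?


Defect density = defects / KLOC
Defect density = 114 / 302
Defect density = 0.377 defects/KLOC

0.377 defects/KLOC


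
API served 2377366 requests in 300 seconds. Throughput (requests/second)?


Formula: throughput = requests / seconds
throughput = 2377366 / 300
throughput = 7924.55 requests/second

7924.55 requests/second


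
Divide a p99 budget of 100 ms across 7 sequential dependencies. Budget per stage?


Formula: per_stage = total_budget / stages
per_stage = 100 / 7
per_stage = 14.29 ms

14.29 ms


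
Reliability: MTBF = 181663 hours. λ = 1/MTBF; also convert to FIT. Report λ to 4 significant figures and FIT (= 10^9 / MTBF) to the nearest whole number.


Formula: λ = 1 / MTBF; FIT = λ × 1e9 = 1e9 / MTBF
λ = 1 / 181663 ≈ 5.505e-06 failures/hour
FIT = 1e9 / 181663 ≈ 5505 failures per 1e9 hours (nearest whole number)

λ = 5.505e-06 /h, FIT = 5505


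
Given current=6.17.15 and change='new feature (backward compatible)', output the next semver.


Current: 6.17.15
Change category: 'new feature (backward compatible)' → minor bump
SemVer rule: minor bump → increment MINOR, reset PATCH to 0 (MAJOR unchanged)
New: 6.18.0

6.18.0


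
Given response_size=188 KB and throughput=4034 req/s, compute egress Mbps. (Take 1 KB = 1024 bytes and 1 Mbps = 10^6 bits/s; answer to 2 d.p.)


Formula: Mbps = payload_bytes * RPS * 8 / 1e6
Payload per request = 188 KB = 188 * 1024 = 192512 bytes
Total bytes/sec = 192512 * 4034 = 776593408
Total bits/sec = 776593408 * 8 = 6212747264
Mbps = 6212747264 / 1e6 = 6212.75

6212.75 Mbps


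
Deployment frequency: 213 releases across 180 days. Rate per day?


Formula: deployments per day = releases / days
= 213 / 180
= 1.183 deploys/day
(equivalently, 8.28 deploys/week)

1.183 deploys/day


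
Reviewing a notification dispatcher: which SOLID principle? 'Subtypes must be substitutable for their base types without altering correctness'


This describes the Liskov Substitution Principle (LSP)

Liskov Substitution Principle (LSP)


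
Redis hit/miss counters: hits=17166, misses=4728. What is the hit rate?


Formula: hit rate = hits / (hits + misses) * 100
hit rate = 17166 / (17166 + 4728) * 100
hit rate = 17166 / 21894 * 100
hit rate = 78.41%

78.41%


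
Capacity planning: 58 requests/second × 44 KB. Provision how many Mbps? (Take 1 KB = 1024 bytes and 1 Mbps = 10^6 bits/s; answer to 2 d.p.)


Formula: Mbps = payload_bytes * RPS * 8 / 1e6
Payload per request = 44 KB = 44 * 1024 = 45056 bytes
Total bytes/sec = 45056 * 58 = 2613248
Total bits/sec = 2613248 * 8 = 20905984
Mbps = 20905984 / 1e6 = 20.91

20.91 Mbps


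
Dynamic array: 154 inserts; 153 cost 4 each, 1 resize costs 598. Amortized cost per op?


Formula: Amortized cost = Total cost / Operations
Total cost = (153 * 4) + (1 * 598)
Total cost = 612 + 598 = 1210
Amortized = 1210 / 154 = 7.8571

7.8571


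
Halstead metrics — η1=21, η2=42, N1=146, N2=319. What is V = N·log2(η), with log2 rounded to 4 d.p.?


Formula: V = N * log2(η), where N = N1 + N2 and η = η1 + η2
η = 21 + 42 = 63
N = 146 + 319 = 465
log2(63) ≈ 5.9773
V = 465 * 5.9773 = 2779.44

2779.44


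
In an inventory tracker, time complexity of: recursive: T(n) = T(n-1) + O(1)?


Reasoning: linear recursion with constant work per frame
Complexity: O(n)

O(n)


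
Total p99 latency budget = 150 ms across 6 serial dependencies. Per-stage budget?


Formula: per_stage = total_budget / stages
per_stage = 150 / 6
per_stage = 25.0 ms

25.0 ms


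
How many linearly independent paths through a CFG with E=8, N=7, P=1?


Formula: V(G) = E - N + 2P
V(G) = 8 - 7 + 2*1
V(G) = 1 + 2
V(G) = 3

3


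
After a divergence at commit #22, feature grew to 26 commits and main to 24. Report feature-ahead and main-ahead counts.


Common ancestor: commit #22
feature commits after divergence: 26 - 22 = 4
main commits after divergence: 24 - 22 = 2
feature is 4 commits ahead of main
main is 2 commits ahead of feature

feature ahead: 4, main ahead: 2


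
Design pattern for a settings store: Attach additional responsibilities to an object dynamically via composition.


This matches the Decorator pattern

Decorator


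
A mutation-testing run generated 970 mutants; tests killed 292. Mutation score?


Mutation score = killed / total * 100
Mutation score = 292 / 970 * 100
Mutation score = 30.1%

30.1%


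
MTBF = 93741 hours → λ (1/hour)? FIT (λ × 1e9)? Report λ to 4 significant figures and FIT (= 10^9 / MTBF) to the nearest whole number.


Formula: λ = 1 / MTBF; FIT = λ × 1e9 = 1e9 / MTBF
λ = 1 / 93741 ≈ 1.067e-05 failures/hour
FIT = 1e9 / 93741 ≈ 10668 failures per 1e9 hours (nearest whole number)

λ = 1.067e-05 /h, FIT = 10668


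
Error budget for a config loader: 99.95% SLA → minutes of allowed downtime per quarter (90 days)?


Formula: allowed downtime = period * (100 - SLA) / 100
Period (quarter (90 days)) = 129600 minutes
Unavailability fraction = (100 - 99.95) / 100
Allowed downtime = 129600 * (100 - 99.95) / 100
Allowed downtime = 64.8 minutes

64.8 minutes


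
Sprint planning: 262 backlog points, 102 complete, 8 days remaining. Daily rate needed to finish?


Formula: Required rate = Remaining points / Days left
Remaining = 262 - 102 = 160 points
Required rate = 160 / 8 = 20.0 points/day

20.0 points/day


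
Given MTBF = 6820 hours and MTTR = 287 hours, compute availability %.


Availability = MTBF / (MTBF + MTTR)
Availability = 6820 / (6820 + 287)
Availability = 6820 / 7107
Availability = 95.9617%

95.9617%


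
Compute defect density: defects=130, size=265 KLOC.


Defect density = defects / KLOC
Defect density = 130 / 265
Defect density = 0.491 defects/KLOC

0.491 defects/KLOC


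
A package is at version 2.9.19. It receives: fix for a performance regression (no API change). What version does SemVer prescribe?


Current: 2.9.19
Change category: 'fix for a performance regression (no API change)' → patch bump
SemVer rule: patch bump → increment PATCH (MAJOR and MINOR unchanged)
New: 2.9.20

2.9.20


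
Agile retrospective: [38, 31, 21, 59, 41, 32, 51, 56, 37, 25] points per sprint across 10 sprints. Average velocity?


Formula: Avg velocity = Total points / Number of sprints
Points: [38, 31, 21, 59, 41, 32, 51, 56, 37, 25]
Sum = 38 + 31 + 21 + 59 + 41 + 32 + 51 + 56 + 37 + 25 = 391
Avg velocity = 391 / 10 = 39.1 points/sprint

39.1 points/sprint


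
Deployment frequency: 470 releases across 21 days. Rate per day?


Formula: deployments per day = releases / days
= 470 / 21
= 22.381 deploys/day
(equivalently, 156.67 deploys/week)

22.381 deploys/day


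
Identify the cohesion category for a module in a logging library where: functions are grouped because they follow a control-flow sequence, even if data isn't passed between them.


Reasoning: Grouped by order of execution within a routine, not by data flow
Type: Procedural cohesion

Procedural cohesion


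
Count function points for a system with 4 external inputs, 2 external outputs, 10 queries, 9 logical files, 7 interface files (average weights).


UFP = EI*4 + EO*5 + EQ*4 + ILF*10 + EIF*7
UFP = 4*4 + 2*5 + 10*4 + 9*10 + 7*7
UFP = 16 + 10 + 40 + 90 + 49
UFP = 205

205


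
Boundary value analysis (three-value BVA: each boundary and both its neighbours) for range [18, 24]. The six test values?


Range: [18, 24]
Boundaries: just below min, min, min+1, max-1, max, just above max
Values: [17, 18, 19, 23, 24, 25]

[17, 18, 19, 23, 24, 25]


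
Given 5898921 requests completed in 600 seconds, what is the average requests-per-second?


Formula: throughput = requests / seconds
throughput = 5898921 / 600
throughput = 9831.54 requests/second

9831.54 requests/second


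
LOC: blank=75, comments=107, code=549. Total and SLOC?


Total LOC = blank + comment + code
Total LOC = 75 + 107 + 549 = 731
SLOC (source only) = code = 549

Total LOC: 731, SLOC: 549


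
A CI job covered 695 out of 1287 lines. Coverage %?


Coverage = covered / total * 100
Coverage = 695 / 1287 * 100
Coverage = 54.0%

54.0%


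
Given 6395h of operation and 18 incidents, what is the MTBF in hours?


Formula: MTBF = Total operating time / Number of failures
MTBF = 6395 / 18
MTBF = 355.28 hours

355.28 hours


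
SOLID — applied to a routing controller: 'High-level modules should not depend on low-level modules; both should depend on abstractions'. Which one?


This describes the Dependency Inversion Principle (DIP)

Dependency Inversion Principle (DIP)


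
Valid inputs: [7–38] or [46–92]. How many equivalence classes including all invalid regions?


Valid ranges: [7,38] and [46,92]
Class 1: x < 7 — invalid
Class 2: 7 ≤ x ≤ 38 — valid
Class 3: 38 < x < 46 — invalid (gap between ranges)
Class 4: 46 ≤ x ≤ 92 — valid
Class 5: x > 92 — invalid
Total equivalence classes: 5

5 equivalence classes


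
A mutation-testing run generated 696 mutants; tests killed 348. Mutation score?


Mutation score = killed / total * 100
Mutation score = 348 / 696 * 100
Mutation score = 50.0%

50.0%


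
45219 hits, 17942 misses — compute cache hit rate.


Formula: hit rate = hits / (hits + misses) * 100
hit rate = 45219 / (45219 + 17942) * 100
hit rate = 45219 / 63161 * 100
hit rate = 71.59%

71.59%


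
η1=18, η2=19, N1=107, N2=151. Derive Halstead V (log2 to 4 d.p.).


Formula: V = N * log2(η), where N = N1 + N2 and η = η1 + η2
η = 18 + 19 = 37
N = 107 + 151 = 258
log2(37) ≈ 5.2095
V = 258 * 5.2095 = 1344.05

1344.05


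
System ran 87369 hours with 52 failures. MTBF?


Formula: MTBF = Total operating time / Number of failures
MTBF = 87369 / 52
MTBF = 1680.17 hours

1680.17 hours


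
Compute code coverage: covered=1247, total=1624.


Coverage = covered / total * 100
Coverage = 1247 / 1624 * 100
Coverage = 76.79%

76.79%


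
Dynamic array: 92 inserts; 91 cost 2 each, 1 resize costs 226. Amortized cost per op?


Formula: Amortized cost = Total cost / Operations
Total cost = (91 * 2) + (1 * 226)
Total cost = 182 + 226 = 408
Amortized = 408 / 92 = 4.4348

4.4348


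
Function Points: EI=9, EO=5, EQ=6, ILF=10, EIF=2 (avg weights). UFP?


UFP = EI*4 + EO*5 + EQ*4 + ILF*10 + EIF*7
UFP = 9*4 + 5*5 + 6*4 + 10*10 + 2*7
UFP = 36 + 25 + 24 + 100 + 14
UFP = 199

199


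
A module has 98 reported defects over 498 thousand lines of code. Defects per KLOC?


Defect density = defects / KLOC
Defect density = 98 / 498
Defect density = 0.197 defects/KLOC

0.197 defects/KLOC


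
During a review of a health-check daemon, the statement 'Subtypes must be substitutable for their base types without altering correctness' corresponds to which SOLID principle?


This describes the Liskov Substitution Principle (LSP)

Liskov Substitution Principle (LSP)


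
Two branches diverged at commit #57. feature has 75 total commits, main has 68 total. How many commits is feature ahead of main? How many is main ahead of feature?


Common ancestor: commit #57
feature commits after divergence: 75 - 57 = 18
main commits after divergence: 68 - 57 = 11
feature is 18 commits ahead of main
main is 11 commits ahead of feature

feature ahead: 18, main ahead: 11


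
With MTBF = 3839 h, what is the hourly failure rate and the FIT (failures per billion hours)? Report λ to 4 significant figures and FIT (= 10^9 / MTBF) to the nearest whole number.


Formula: λ = 1 / MTBF; FIT = λ × 1e9 = 1e9 / MTBF
λ = 1 / 3839 ≈ 2.605e-04 failures/hour
FIT = 1e9 / 3839 ≈ 260485 failures per 1e9 hours (nearest whole number)

λ = 2.605e-04 /h, FIT = 260485


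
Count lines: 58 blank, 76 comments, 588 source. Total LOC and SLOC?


Total LOC = blank + comment + code
Total LOC = 58 + 76 + 588 = 722
SLOC (source only) = code = 588

Total LOC: 722, SLOC: 588


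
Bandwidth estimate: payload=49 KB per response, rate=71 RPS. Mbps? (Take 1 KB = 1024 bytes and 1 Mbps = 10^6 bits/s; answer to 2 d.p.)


Formula: Mbps = payload_bytes * RPS * 8 / 1e6
Payload per request = 49 KB = 49 * 1024 = 50176 bytes
Total bytes/sec = 50176 * 71 = 3562496
Total bits/sec = 3562496 * 8 = 28499968
Mbps = 28499968 / 1e6 = 28.5

28.5 Mbps


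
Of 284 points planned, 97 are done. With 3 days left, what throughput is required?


Formula: Required rate = Remaining points / Days left
Remaining = 284 - 97 = 187 points
Required rate = 187 / 3 = 62.33 points/day

62.33 points/day


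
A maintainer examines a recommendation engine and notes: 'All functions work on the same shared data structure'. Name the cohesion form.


Reasoning: Functions share data
Type: Communicational cohesion

Communicational cohesion


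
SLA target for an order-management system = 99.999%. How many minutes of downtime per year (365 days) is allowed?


Formula: allowed downtime = period * (100 - SLA) / 100
Period (year (365 days)) = 525600 minutes
Unavailability fraction = (100 - 99.999) / 100
Allowed downtime = 525600 * (100 - 99.999) / 100
Allowed downtime = 5.256 minutes

5.256 minutes


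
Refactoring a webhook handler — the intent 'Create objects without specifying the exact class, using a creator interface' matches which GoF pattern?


This matches the Factory Method pattern

Factory Method


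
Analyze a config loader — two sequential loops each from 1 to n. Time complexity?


Reasoning: sequential dominates: O(n) + O(n) = O(n)
Complexity: O(n)

O(n)


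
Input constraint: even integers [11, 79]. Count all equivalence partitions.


Constraint: even integers in [11, 79]
Class 1: x < 11 — out-of-range invalid
Class 2: x in [11,79] but odd — wrong type invalid
Class 3: x in [11,79] and even — valid
Class 4: x > 79 — out-of-range invalid
Total equivalence classes: 4

4 equivalence classes


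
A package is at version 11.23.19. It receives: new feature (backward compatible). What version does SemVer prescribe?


Current: 11.23.19
Change category: 'new feature (backward compatible)' → minor bump
SemVer rule: minor bump → increment MINOR, reset PATCH to 0 (MAJOR unchanged)
New: 11.24.0

11.24.0


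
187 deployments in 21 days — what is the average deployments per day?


Formula: deployments per day = releases / days
= 187 / 21
= 8.905 deploys/day
(equivalently, 62.33 deploys/week)

8.905 deploys/day


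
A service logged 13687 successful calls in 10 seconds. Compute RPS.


Formula: throughput = requests / seconds
throughput = 13687 / 10
throughput = 1368.7 requests/second

1368.7 requests/second


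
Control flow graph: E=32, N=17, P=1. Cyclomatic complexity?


Formula: V(G) = E - N + 2P
V(G) = 32 - 17 + 2*1
V(G) = 15 + 2
V(G) = 17

17


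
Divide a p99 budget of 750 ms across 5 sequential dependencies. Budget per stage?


Formula: per_stage = total_budget / stages
per_stage = 750 / 5
per_stage = 150.0 ms

150.0 ms


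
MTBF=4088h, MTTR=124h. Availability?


Availability = MTBF / (MTBF + MTTR)
Availability = 4088 / (4088 + 124)
Availability = 4088 / 4212
Availability = 97.056%

97.056%


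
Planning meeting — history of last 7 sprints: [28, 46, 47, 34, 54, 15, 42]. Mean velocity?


Formula: Avg velocity = Total points / Number of sprints
Points: [28, 46, 47, 34, 54, 15, 42]
Sum = 28 + 46 + 47 + 34 + 54 + 15 + 42 = 266
Avg velocity = 266 / 7 = 38.0 points/sprint

38.0 points/sprint


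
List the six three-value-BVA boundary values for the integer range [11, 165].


Range: [11, 165]
Boundaries: just below min, min, min+1, max-1, max, just above max
Values: [10, 11, 12, 164, 165, 166]

[10, 11, 12, 164, 165, 166]


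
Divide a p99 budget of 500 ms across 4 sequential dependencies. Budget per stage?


Formula: per_stage = total_budget / stages
per_stage = 500 / 4
per_stage = 125.0 ms

125.0 ms


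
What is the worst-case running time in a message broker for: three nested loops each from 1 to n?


Reasoning: three levels of nesting over n
Complexity: O(n^3)

O(n^3)


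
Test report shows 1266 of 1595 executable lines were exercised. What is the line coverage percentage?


Coverage = covered / total * 100
Coverage = 1266 / 1595 * 100
Coverage = 79.37%

79.37%


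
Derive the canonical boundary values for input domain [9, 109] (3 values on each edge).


Range: [9, 109]
Boundaries: just below min, min, min+1, max-1, max, just above max
Values: [8, 9, 10, 108, 109, 110]

[8, 9, 10, 108, 109, 110]


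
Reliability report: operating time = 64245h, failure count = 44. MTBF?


Formula: MTBF = Total operating time / Number of failures
MTBF = 64245 / 44
MTBF = 1460.11 hours

1460.11 hours


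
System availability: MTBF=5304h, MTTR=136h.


Availability = MTBF / (MTBF + MTTR)
Availability = 5304 / (5304 + 136)
Availability = 5304 / 5440
Availability = 97.5%

97.5%


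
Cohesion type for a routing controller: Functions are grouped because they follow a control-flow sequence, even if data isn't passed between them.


Reasoning: Grouped by order of execution within a routine, not by data flow
Type: Procedural cohesion

Procedural cohesion


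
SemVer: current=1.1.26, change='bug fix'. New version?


Current: 1.1.26
Change category: 'bug fix' → patch bump
SemVer rule: patch bump → increment PATCH (MAJOR and MINOR unchanged)
New: 1.1.27

1.1.27


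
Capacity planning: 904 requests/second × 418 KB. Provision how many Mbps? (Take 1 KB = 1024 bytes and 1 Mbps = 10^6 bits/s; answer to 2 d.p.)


Formula: Mbps = payload_bytes * RPS * 8 / 1e6
Payload per request = 418 KB = 418 * 1024 = 428032 bytes
Total bytes/sec = 428032 * 904 = 386940928
Total bits/sec = 386940928 * 8 = 3095527424
Mbps = 3095527424 / 1e6 = 3095.53

3095.53 Mbps


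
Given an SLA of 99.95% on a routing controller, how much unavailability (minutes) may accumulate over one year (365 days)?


Formula: allowed downtime = period * (100 - SLA) / 100
Period (year (365 days)) = 525600 minutes
Unavailability fraction = (100 - 99.95) / 100
Allowed downtime = 525600 * (100 - 99.95) / 100
Allowed downtime = 262.8 minutes

262.8 minutes


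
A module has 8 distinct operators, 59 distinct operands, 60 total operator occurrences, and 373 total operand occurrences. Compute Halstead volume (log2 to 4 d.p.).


Formula: V = N * log2(η), where N = N1 + N2 and η = η1 + η2
η = 8 + 59 = 67
N = 60 + 373 = 433
log2(67) ≈ 6.0661
V = 433 * 6.0661 = 2626.62

2626.62


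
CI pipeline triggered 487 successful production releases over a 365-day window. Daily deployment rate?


Formula: deployments per day = releases / days
= 487 / 365
= 1.334 deploys/day
(equivalently, 9.34 deploys/week)

1.334 deploys/day


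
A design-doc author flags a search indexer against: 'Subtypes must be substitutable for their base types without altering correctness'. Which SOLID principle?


This describes the Liskov Substitution Principle (LSP)

Liskov Substitution Principle (LSP)


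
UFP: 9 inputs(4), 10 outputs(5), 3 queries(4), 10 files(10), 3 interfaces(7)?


UFP = EI*4 + EO*5 + EQ*4 + ILF*10 + EIF*7
UFP = 9*4 + 10*5 + 3*4 + 10*10 + 3*7
UFP = 36 + 50 + 12 + 100 + 21
UFP = 219

219


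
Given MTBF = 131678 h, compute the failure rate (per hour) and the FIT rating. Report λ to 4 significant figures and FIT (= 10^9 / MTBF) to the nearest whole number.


Formula: λ = 1 / MTBF; FIT = λ × 1e9 = 1e9 / MTBF
λ = 1 / 131678 ≈ 7.594e-06 failures/hour
FIT = 1e9 / 131678 ≈ 7594 failures per 1e9 hours (nearest whole number)

λ = 7.594e-06 /h, FIT = 7594


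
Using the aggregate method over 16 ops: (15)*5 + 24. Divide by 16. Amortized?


Formula: Amortized cost = Total cost / Operations
Total cost = (15 * 5) + (1 * 24)
Total cost = 75 + 24 = 99
Amortized = 99 / 16 = 6.1875

6.1875


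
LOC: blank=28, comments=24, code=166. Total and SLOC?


Total LOC = blank + comment + code
Total LOC = 28 + 24 + 166 = 218
SLOC (source only) = code = 166

Total LOC: 218, SLOC: 166


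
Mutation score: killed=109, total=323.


Mutation score = killed / total * 100
Mutation score = 109 / 323 * 100
Mutation score = 33.75%

33.75%


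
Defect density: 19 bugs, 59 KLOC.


Defect density = defects / KLOC
Defect density = 19 / 59
Defect density = 0.322 defects/KLOC

0.322 defects/KLOC


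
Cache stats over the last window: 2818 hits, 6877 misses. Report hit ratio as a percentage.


Formula: hit rate = hits / (hits + misses) * 100
hit rate = 2818 / (2818 + 6877) * 100
hit rate = 2818 / 9695 * 100
hit rate = 29.07%

29.07%


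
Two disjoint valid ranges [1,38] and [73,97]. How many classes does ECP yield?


Valid ranges: [1,38] and [73,97]
Class 1: x < 1 — invalid
Class 2: 1 ≤ x ≤ 38 — valid
Class 3: 38 < x < 73 — invalid (gap between ranges)
Class 4: 73 ≤ x ≤ 97 — valid
Class 5: x > 97 — invalid
Total equivalence classes: 5

5 equivalence classes


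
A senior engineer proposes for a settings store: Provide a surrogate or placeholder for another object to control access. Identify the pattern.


This matches the Proxy pattern

Proxy


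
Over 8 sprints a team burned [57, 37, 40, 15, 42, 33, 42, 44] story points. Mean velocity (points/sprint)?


Formula: Avg velocity = Total points / Number of sprints
Points: [57, 37, 40, 15, 42, 33, 42, 44]
Sum = 57 + 37 + 40 + 15 + 42 + 33 + 42 + 44 = 310
Avg velocity = 310 / 8 = 38.75 points/sprint

38.75 points/sprint


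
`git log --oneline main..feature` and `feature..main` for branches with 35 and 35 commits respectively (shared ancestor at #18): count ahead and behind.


Common ancestor: commit #18
feature commits after divergence: 35 - 18 = 17
main commits after divergence: 35 - 18 = 17
feature is 17 commits ahead of main
main is 17 commits ahead of feature

feature ahead: 17, main ahead: 17


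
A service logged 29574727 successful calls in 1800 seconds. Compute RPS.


Formula: throughput = requests / seconds
throughput = 29574727 / 1800
throughput = 16430.4 requests/second

16430.4 requests/second


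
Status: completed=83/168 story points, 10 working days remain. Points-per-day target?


Formula: Required rate = Remaining points / Days left
Remaining = 168 - 83 = 85 points
Required rate = 85 / 10 = 8.5 points/day

8.5 points/day


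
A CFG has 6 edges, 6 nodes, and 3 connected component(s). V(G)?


Formula: V(G) = E - N + 2P
V(G) = 6 - 6 + 2*3
V(G) = 0 + 6
V(G) = 6

6


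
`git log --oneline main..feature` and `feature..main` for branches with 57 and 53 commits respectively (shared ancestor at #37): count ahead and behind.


Common ancestor: commit #37
feature commits after divergence: 57 - 37 = 20
main commits after divergence: 53 - 37 = 16
feature is 20 commits ahead of main
main is 16 commits ahead of feature

feature ahead: 20, main ahead: 16


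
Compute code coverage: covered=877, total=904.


Coverage = covered / total * 100
Coverage = 877 / 904 * 100
Coverage = 97.01%

97.01%


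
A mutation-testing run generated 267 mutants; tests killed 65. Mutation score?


Mutation score = killed / total * 100
Mutation score = 65 / 267 * 100
Mutation score = 24.34%

24.34%


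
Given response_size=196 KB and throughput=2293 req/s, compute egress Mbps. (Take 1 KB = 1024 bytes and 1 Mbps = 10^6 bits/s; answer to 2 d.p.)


Formula: Mbps = payload_bytes * RPS * 8 / 1e6
Payload per request = 196 KB = 196 * 1024 = 200704 bytes
Total bytes/sec = 200704 * 2293 = 460214272
Total bits/sec = 460214272 * 8 = 3681714176
Mbps = 3681714176 / 1e6 = 3681.71

3681.71 Mbps


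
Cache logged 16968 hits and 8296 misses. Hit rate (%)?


Formula: hit rate = hits / (hits + misses) * 100
hit rate = 16968 / (16968 + 8296) * 100
hit rate = 16968 / 25264 * 100
hit rate = 67.16%

67.16%


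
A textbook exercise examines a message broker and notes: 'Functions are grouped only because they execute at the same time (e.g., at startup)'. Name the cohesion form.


Reasoning: Related by timing only
Type: Temporal cohesion

Temporal cohesion


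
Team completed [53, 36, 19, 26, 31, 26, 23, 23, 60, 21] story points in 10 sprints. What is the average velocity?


Formula: Avg velocity = Total points / Number of sprints
Points: [53, 36, 19, 26, 31, 26, 23, 23, 60, 21]
Sum = 53 + 36 + 19 + 26 + 31 + 26 + 23 + 23 + 60 + 21 = 318
Avg velocity = 318 / 10 = 31.8 points/sprint

31.8 points/sprint


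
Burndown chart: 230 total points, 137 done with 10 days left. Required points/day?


Formula: Required rate = Remaining points / Days left
Remaining = 230 - 137 = 93 points
Required rate = 93 / 10 = 9.3 points/day

9.3 points/day


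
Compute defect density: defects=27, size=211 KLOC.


Defect density = defects / KLOC
Defect density = 27 / 211
Defect density = 0.128 defects/KLOC

0.128 defects/KLOC


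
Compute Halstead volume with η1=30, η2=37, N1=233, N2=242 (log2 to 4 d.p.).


Formula: V = N * log2(η), where N = N1 + N2 and η = η1 + η2
η = 30 + 37 = 67
N = 233 + 242 = 475
log2(67) ≈ 6.0661
V = 475 * 6.0661 = 2881.40

2881.40


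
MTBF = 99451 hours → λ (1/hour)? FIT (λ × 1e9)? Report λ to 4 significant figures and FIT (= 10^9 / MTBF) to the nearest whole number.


Formula: λ = 1 / MTBF; FIT = λ × 1e9 = 1e9 / MTBF
λ = 1 / 99451 ≈ 1.006e-05 failures/hour
FIT = 1e9 / 99451 ≈ 10055 failures per 1e9 hours (nearest whole number)

λ = 1.006e-05 /h, FIT = 10055


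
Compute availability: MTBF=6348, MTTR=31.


Availability = MTBF / (MTBF + MTTR)
Availability = 6348 / (6348 + 31)
Availability = 6348 / 6379
Availability = 99.514%

99.514%


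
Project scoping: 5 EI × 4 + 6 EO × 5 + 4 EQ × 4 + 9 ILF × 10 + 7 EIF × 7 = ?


UFP = EI*4 + EO*5 + EQ*4 + ILF*10 + EIF*7
UFP = 5*4 + 6*5 + 4*4 + 9*10 + 7*7
UFP = 20 + 30 + 16 + 90 + 49
UFP = 205

205


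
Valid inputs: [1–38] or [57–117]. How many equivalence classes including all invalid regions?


Valid ranges: [1,38] and [57,117]
Class 1: x < 1 — invalid
Class 2: 1 ≤ x ≤ 38 — valid
Class 3: 38 < x < 57 — invalid (gap between ranges)
Class 4: 57 ≤ x ≤ 117 — valid
Class 5: x > 117 — invalid
Total equivalence classes: 5

5 equivalence classes


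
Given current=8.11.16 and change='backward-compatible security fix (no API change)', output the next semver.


Current: 8.11.16
Change category: 'backward-compatible security fix (no API change)' → patch bump
SemVer rule: patch bump → increment PATCH (MAJOR and MINOR unchanged)
New: 8.11.17

8.11.17


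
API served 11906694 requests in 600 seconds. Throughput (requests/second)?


Formula: throughput = requests / seconds
throughput = 11906694 / 600
throughput = 19844.49 requests/second

19844.49 requests/second


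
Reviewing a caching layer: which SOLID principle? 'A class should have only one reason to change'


This describes the Single Responsibility Principle (SRP)

Single Responsibility Principle (SRP)


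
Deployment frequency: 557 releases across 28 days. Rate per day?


Formula: deployments per day = releases / days
= 557 / 28
= 19.893 deploys/day
(equivalently, 139.25 deploys/week)

19.893 deploys/day


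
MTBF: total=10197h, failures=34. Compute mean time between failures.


Formula: MTBF = Total operating time / Number of failures
MTBF = 10197 / 34
MTBF = 299.91 hours

299.91 hours


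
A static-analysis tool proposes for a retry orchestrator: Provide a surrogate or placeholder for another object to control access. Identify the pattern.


This matches the Proxy pattern

Proxy


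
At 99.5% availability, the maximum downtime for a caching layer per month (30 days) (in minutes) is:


Formula: allowed downtime = period * (100 - SLA) / 100
Period (month (30 days)) = 43200 minutes
Unavailability fraction = (100 - 99.5) / 100
Allowed downtime = 43200 * (100 - 99.5) / 100
Allowed downtime = 216.0 minutes

216.0 minutes


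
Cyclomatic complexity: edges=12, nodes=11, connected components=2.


Formula: V(G) = E - N + 2P
V(G) = 12 - 11 + 2*2
V(G) = 1 + 4
V(G) = 5

5


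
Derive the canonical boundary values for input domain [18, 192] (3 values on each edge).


Range: [18, 192]
Boundaries: just below min, min, min+1, max-1, max, just above max
Values: [17, 18, 19, 191, 192, 193]

[17, 18, 19, 191, 192, 193]


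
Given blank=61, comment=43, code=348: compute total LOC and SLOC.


Total LOC = blank + comment + code
Total LOC = 61 + 43 + 348 = 452
SLOC (source only) = code = 348

Total LOC: 452, SLOC: 348


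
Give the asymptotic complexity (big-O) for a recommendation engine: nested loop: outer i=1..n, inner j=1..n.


Reasoning: n iterations times n iterations
Complexity: O(n^2)

O(n^2)


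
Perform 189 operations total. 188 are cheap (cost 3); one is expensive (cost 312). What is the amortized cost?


Formula: Amortized cost = Total cost / Operations
Total cost = (188 * 3) + (1 * 312)
Total cost = 564 + 312 = 876
Amortized = 876 / 189 = 4.6349

4.6349


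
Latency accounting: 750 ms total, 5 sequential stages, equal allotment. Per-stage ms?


Formula: per_stage = total_budget / stages
per_stage = 750 / 5
per_stage = 150.0 ms

150.0 ms


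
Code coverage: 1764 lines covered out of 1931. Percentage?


Coverage = covered / total * 100
Coverage = 1764 / 1931 * 100
Coverage = 91.35%

91.35%


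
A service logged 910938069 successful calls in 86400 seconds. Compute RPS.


Formula: throughput = requests / seconds
throughput = 910938069 / 86400
throughput = 10543.26 requests/second

10543.26 requests/second


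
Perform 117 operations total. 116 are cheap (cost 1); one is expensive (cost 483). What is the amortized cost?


Formula: Amortized cost = Total cost / Operations
Total cost = (116 * 1) + (1 * 483)
Total cost = 116 + 483 = 599
Amortized = 599 / 117 = 5.1197

5.1197


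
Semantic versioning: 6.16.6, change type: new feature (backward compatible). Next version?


Current: 6.16.6
Change category: 'new feature (backward compatible)' → minor bump
SemVer rule: minor bump → increment MINOR, reset PATCH to 0 (MAJOR unchanged)
New: 6.17.0

6.17.0


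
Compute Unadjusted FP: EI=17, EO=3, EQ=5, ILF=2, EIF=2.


UFP = EI*4 + EO*5 + EQ*4 + ILF*10 + EIF*7
UFP = 17*4 + 3*5 + 5*4 + 2*10 + 2*7
UFP = 68 + 15 + 20 + 20 + 14
UFP = 137

137


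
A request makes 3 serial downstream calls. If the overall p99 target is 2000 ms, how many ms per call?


Formula: per_stage = total_budget / stages
per_stage = 2000 / 3
per_stage = 666.67 ms

666.67 ms


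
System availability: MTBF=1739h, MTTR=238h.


Availability = MTBF / (MTBF + MTTR)
Availability = 1739 / (1739 + 238)
Availability = 1739 / 1977
Availability = 87.9616%

87.9616%


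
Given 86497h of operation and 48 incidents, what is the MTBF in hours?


Formula: MTBF = Total operating time / Number of failures
MTBF = 86497 / 48
MTBF = 1802.02 hours

1802.02 hours


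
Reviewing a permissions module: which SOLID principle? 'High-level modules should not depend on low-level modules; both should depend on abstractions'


This describes the Dependency Inversion Principle (DIP)

Dependency Inversion Principle (DIP)


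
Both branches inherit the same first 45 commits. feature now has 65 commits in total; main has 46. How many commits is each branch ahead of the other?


Common ancestor: commit #45
feature commits after divergence: 65 - 45 = 20
main commits after divergence: 46 - 45 = 1
feature is 20 commits ahead of main
main is 1 commits ahead of feature

feature ahead: 20, main ahead: 1


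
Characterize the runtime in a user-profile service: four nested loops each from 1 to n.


Reasoning: four levels of nesting
Complexity: O(n^4)

O(n^4)


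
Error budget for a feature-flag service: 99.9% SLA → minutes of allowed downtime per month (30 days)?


Formula: allowed downtime = period * (100 - SLA) / 100
Period (month (30 days)) = 43200 minutes
Unavailability fraction = (100 - 99.9) / 100
Allowed downtime = 43200 * (100 - 99.9) / 100
Allowed downtime = 43.2 minutes

43.2 minutes


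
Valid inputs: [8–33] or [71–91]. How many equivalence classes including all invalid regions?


Valid ranges: [8,33] and [71,91]
Class 1: x < 8 — invalid
Class 2: 8 ≤ x ≤ 33 — valid
Class 3: 33 < x < 71 — invalid (gap between ranges)
Class 4: 71 ≤ x ≤ 91 — valid
Class 5: x > 91 — invalid
Total equivalence classes: 5

5 equivalence classes


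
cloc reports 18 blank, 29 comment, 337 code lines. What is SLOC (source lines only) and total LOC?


Total LOC = blank + comment + code
Total LOC = 18 + 29 + 337 = 384
SLOC (source only) = code = 337

Total LOC: 384, SLOC: 337


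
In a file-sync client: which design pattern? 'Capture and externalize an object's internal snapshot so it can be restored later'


This matches the Memento pattern

Memento


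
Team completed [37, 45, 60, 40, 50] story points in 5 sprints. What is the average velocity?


Formula: Avg velocity = Total points / Number of sprints
Points: [37, 45, 60, 40, 50]
Sum = 37 + 45 + 60 + 40 + 50 = 232
Avg velocity = 232 / 5 = 46.4 points/sprint

46.4 points/sprint


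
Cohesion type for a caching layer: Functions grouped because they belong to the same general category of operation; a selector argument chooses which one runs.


Reasoning: Grouped by category of activity, not by data or sequence
Type: Logical cohesion

Logical cohesion


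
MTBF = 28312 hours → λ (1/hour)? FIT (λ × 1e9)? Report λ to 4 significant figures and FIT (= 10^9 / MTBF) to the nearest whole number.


Formula: λ = 1 / MTBF; FIT = λ × 1e9 = 1e9 / MTBF
λ = 1 / 28312 ≈ 3.532e-05 failures/hour
FIT = 1e9 / 28312 ≈ 35321 failures per 1e9 hours (nearest whole number)

λ = 3.532e-05 /h, FIT = 35321


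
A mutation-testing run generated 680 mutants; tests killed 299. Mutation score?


Mutation score = killed / total * 100
Mutation score = 299 / 680 * 100
Mutation score = 43.97%

43.97%


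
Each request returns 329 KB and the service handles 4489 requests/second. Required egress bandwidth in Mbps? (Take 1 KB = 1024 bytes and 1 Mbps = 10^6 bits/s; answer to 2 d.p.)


Formula: Mbps = payload_bytes * RPS * 8 / 1e6
Payload per request = 329 KB = 329 * 1024 = 336896 bytes
Total bytes/sec = 336896 * 4489 = 1512326144
Total bits/sec = 1512326144 * 8 = 12098609152
Mbps = 12098609152 / 1e6 = 12098.61

12098.61 Mbps


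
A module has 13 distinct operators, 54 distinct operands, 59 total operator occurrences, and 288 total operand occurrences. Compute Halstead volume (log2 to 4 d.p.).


Formula: V = N * log2(η), where N = N1 + N2 and η = η1 + η2
η = 13 + 54 = 67
N = 59 + 288 = 347
log2(67) ≈ 6.0661
V = 347 * 6.0661 = 2104.94

2104.94


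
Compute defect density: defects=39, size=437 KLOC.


Defect density = defects / KLOC
Defect density = 39 / 437
Defect density = 0.089 defects/KLOC

0.089 defects/KLOC


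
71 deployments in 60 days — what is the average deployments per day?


Formula: deployments per day = releases / days
= 71 / 60
= 1.183 deploys/day
(equivalently, 8.28 deploys/week)

1.183 deploys/day


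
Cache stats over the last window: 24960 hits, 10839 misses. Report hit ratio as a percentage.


Formula: hit rate = hits / (hits + misses) * 100
hit rate = 24960 / (24960 + 10839) * 100
hit rate = 24960 / 35799 * 100
hit rate = 69.72%

69.72%
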